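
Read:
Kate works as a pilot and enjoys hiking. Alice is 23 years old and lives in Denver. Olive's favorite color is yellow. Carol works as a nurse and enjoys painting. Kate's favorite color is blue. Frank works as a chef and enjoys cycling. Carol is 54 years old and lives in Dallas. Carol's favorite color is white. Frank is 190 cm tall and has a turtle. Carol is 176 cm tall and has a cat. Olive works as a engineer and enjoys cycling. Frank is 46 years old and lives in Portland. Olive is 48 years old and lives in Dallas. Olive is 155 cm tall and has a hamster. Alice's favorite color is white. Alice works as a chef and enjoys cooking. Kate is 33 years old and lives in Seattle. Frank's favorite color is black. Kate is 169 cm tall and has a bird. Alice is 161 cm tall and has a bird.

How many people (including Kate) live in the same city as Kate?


Kate lives in Seattle. Count = 1

1


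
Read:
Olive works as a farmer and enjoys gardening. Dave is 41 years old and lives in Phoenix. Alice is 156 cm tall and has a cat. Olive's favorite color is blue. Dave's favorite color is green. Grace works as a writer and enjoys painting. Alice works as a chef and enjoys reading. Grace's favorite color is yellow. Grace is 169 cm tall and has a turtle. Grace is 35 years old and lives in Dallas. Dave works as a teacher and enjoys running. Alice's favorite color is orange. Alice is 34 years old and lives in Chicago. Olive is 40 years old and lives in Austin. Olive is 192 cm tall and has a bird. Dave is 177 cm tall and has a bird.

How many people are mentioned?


People: Alice, Dave, Olive, Grace. Count = 4

4


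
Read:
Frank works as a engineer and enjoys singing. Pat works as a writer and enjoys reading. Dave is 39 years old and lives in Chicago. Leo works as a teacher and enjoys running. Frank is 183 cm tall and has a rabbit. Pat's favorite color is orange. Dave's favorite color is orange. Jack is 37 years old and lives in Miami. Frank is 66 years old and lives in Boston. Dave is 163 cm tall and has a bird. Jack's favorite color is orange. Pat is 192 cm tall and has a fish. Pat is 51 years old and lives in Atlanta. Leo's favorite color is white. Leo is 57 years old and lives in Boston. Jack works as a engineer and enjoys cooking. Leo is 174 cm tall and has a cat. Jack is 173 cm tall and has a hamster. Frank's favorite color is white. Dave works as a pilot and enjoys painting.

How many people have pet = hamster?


Count: 1

1


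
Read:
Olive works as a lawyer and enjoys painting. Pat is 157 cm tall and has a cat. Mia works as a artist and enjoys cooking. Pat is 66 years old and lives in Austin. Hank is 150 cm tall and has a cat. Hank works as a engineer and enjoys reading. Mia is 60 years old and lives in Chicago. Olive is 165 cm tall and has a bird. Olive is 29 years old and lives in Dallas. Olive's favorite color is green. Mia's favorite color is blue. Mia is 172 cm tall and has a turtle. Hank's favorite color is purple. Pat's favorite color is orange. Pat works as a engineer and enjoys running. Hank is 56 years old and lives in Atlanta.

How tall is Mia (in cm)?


Mia is 172 cm tall

172


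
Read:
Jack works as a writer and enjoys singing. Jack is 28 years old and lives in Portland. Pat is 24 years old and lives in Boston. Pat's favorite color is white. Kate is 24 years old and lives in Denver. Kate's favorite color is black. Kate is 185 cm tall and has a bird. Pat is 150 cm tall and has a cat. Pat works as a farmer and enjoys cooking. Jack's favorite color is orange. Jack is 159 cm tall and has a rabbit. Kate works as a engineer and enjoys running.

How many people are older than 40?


Filter: 0

0


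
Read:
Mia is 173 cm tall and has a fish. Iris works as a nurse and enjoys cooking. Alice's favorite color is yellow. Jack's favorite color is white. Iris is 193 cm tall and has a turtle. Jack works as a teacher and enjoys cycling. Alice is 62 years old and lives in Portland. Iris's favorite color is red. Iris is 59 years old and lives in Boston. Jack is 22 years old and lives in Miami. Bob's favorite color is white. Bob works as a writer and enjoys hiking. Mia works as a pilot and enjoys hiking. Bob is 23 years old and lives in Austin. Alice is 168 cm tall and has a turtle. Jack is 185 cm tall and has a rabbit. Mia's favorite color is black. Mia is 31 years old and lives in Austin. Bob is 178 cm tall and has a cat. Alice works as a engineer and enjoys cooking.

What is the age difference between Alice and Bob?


|62 - 23| = 39

39


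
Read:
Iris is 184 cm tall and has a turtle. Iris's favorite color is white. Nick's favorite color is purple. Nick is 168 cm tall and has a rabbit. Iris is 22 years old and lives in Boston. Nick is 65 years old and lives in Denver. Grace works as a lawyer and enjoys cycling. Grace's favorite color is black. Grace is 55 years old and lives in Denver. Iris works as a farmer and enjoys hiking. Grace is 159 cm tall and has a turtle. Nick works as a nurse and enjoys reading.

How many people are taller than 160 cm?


Taller than 160: 2

2


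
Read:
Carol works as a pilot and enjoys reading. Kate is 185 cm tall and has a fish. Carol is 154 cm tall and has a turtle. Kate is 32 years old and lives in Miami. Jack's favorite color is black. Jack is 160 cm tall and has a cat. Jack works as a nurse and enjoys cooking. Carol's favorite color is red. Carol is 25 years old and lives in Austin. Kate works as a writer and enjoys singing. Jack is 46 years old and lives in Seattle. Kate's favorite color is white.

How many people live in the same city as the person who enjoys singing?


Person with hobby singing is Kate, city Miami. Count = 1

1


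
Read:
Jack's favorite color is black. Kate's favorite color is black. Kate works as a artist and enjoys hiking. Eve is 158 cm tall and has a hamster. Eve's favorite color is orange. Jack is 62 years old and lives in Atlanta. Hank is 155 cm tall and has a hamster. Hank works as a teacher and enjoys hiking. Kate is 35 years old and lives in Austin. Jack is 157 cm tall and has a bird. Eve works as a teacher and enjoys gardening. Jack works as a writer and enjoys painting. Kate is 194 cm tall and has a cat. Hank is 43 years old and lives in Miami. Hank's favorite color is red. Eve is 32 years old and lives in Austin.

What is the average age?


Sum=172, n=4, avg=43

43


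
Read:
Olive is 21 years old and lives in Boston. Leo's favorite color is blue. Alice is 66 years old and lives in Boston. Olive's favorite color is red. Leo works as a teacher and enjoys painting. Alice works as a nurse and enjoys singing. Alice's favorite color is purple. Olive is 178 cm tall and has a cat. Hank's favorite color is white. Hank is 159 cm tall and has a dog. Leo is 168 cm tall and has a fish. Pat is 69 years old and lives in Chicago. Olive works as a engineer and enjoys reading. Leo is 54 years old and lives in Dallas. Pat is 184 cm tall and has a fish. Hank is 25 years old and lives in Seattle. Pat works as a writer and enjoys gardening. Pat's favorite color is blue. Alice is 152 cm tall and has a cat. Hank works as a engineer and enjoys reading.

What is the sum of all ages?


25+66+21+69+54 = 235

235


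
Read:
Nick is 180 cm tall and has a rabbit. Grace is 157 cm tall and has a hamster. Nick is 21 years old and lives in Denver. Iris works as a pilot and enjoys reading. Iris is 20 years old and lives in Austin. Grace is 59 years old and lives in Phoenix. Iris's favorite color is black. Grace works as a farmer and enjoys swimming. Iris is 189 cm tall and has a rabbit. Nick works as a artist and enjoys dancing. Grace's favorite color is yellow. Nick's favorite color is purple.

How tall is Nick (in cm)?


Nick is 180 cm tall

180


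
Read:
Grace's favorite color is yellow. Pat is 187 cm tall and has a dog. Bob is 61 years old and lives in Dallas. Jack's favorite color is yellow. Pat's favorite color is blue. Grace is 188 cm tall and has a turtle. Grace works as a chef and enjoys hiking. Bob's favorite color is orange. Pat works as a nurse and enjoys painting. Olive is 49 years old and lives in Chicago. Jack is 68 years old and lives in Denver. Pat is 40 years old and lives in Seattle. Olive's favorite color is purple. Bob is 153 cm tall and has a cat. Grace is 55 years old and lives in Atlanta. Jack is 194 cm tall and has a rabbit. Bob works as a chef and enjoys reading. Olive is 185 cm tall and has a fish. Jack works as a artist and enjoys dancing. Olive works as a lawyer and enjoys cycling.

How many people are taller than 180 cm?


Taller than 180: 4

4


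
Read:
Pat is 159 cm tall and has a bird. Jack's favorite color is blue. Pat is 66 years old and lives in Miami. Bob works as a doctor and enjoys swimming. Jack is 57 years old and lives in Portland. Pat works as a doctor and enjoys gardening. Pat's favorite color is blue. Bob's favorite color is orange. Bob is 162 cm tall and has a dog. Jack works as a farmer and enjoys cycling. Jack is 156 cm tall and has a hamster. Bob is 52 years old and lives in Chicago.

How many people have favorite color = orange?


Count: 1

1


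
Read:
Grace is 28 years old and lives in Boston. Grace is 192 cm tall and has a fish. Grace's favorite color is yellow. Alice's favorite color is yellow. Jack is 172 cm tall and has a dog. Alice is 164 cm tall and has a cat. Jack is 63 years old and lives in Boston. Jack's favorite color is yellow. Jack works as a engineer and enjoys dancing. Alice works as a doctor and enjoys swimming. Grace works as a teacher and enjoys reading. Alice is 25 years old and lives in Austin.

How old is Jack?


Jack is 63 years old

63


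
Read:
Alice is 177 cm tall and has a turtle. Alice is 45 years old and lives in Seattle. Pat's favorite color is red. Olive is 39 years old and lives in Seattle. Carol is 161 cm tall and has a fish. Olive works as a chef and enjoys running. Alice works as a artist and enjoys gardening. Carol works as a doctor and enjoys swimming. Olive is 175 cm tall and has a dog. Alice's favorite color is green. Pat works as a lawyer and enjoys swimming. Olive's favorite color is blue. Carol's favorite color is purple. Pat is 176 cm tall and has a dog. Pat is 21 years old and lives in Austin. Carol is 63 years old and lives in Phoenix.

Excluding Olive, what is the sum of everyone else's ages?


Sum (excluding Olive): 129

129


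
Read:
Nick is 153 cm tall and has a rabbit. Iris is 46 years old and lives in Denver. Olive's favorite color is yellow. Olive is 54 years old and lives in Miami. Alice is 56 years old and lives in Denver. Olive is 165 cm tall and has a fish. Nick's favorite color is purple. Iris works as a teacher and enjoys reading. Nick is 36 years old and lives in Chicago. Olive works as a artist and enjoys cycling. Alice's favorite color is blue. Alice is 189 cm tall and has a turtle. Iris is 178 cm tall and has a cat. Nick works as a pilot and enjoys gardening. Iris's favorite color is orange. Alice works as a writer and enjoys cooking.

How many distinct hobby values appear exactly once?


Unique hobby values: 4

4


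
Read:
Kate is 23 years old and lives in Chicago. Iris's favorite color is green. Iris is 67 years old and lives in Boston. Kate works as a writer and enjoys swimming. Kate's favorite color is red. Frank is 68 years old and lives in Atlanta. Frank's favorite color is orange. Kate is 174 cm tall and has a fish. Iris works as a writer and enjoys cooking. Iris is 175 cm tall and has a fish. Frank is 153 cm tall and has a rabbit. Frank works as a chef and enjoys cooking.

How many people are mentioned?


People: Kate, Frank, Iris. Count = 3

3


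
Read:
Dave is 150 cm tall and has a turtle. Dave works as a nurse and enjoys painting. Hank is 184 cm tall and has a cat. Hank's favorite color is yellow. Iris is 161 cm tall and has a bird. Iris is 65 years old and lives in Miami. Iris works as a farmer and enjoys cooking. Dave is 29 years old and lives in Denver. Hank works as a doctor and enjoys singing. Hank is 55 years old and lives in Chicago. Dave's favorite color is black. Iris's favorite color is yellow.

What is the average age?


Sum=149, n=3, avg=49.67

49.67


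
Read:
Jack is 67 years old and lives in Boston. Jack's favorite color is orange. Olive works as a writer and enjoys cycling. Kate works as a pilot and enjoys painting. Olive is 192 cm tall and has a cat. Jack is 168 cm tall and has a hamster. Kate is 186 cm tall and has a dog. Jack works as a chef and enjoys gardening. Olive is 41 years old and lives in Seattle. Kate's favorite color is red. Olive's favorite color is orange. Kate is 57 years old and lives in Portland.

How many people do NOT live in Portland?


Not in Portland: 2

2


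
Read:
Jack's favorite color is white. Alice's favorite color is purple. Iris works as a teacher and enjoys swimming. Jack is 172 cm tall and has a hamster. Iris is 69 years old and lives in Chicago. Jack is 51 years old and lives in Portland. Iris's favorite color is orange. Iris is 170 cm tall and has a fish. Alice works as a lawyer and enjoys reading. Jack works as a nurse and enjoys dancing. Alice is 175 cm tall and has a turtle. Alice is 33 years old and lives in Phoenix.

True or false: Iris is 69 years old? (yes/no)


Iris is actually 69. yes

yes


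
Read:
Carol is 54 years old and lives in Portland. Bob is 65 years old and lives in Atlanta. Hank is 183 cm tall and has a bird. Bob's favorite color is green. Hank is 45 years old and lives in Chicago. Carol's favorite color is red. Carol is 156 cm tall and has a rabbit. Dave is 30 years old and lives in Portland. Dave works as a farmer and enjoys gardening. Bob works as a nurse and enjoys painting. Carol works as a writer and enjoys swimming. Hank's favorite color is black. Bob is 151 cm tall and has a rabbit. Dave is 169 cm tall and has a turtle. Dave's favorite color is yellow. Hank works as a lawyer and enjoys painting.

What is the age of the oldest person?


Oldest: Bob at 65

65


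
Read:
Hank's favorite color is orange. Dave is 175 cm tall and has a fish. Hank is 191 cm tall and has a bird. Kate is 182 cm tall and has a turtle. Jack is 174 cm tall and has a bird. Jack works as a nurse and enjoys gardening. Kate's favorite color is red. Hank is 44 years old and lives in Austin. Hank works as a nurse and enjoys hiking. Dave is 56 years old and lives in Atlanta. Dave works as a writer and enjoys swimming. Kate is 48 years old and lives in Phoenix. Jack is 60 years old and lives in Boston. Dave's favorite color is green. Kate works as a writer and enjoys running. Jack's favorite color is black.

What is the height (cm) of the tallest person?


Tallest: Hank at 191 cm

191


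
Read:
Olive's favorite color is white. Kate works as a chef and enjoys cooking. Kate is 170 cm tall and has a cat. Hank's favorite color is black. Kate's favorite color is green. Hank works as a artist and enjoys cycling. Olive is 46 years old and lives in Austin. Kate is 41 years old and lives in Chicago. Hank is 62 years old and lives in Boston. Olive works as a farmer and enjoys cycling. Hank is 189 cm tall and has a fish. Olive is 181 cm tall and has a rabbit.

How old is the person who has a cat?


Person with cat is Kate, age 41

41


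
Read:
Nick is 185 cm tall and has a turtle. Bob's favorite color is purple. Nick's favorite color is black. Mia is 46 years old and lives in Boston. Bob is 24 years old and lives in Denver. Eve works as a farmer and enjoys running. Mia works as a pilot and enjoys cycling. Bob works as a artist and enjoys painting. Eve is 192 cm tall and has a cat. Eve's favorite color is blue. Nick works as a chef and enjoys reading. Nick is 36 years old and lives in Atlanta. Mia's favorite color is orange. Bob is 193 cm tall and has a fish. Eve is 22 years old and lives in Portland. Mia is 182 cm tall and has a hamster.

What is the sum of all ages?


22+36+24+46 = 128

128


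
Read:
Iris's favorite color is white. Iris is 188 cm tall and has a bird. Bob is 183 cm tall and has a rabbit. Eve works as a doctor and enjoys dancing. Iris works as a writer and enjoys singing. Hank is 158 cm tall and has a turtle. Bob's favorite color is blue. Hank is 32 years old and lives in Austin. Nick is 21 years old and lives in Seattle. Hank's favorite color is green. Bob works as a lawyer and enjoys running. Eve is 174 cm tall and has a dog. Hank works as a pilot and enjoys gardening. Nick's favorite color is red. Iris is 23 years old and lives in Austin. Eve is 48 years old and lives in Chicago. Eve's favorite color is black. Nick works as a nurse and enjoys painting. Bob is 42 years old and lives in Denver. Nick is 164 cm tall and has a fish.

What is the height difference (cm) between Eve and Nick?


|174 - 164| = 10

10


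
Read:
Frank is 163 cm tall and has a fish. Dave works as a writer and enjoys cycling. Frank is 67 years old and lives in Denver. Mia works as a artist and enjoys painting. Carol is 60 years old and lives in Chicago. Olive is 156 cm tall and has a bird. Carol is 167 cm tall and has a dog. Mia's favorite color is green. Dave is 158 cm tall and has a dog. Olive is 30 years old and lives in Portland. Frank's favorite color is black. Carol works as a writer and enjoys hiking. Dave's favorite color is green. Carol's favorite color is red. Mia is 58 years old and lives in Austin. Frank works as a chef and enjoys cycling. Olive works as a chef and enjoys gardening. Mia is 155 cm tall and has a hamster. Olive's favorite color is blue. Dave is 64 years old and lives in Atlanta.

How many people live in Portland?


Count in Portland: 1

1


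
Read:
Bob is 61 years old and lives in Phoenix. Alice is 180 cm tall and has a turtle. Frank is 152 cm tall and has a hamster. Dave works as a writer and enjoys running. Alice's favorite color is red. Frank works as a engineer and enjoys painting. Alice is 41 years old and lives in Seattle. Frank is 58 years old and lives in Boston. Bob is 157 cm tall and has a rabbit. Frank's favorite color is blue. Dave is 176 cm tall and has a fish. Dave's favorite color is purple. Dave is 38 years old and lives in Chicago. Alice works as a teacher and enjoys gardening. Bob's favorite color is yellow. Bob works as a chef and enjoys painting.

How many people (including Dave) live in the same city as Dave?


Dave lives in Chicago. Count = 1

1


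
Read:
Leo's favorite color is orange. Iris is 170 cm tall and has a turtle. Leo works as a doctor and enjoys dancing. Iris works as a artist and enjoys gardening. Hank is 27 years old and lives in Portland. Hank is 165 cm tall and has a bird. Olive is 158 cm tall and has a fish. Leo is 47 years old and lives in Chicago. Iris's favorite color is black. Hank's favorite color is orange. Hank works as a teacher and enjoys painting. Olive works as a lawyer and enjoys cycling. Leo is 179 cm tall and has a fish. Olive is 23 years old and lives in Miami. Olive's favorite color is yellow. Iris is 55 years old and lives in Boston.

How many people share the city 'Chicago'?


Count: 1

1


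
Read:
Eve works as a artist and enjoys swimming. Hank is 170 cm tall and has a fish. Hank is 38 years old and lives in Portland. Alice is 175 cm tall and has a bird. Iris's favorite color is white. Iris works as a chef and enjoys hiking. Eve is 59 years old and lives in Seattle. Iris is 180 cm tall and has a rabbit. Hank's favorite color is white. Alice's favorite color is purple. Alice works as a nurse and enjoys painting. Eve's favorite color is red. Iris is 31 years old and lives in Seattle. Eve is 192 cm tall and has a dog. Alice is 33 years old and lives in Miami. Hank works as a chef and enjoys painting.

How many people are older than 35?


Filter: 2

2


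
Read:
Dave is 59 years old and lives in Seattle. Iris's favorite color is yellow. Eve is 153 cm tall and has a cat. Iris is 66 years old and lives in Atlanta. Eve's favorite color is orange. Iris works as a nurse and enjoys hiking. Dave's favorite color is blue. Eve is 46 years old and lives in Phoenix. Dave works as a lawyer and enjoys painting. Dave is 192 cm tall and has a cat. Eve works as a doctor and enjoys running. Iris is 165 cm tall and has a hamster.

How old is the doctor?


The doctor is Eve, age 46

46


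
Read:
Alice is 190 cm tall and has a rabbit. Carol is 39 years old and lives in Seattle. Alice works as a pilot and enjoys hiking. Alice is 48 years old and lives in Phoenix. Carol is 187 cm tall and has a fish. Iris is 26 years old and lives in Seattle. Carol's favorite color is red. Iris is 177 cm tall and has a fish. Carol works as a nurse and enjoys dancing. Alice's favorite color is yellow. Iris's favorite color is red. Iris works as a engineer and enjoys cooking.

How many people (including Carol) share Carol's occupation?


Carol is a nurse. Count = 1

1


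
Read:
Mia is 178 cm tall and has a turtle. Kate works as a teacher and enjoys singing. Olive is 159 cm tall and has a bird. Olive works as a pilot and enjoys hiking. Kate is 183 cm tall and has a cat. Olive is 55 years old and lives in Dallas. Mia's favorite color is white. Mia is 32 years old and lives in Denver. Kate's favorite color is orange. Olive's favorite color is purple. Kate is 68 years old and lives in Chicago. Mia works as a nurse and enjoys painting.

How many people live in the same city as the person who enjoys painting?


Person with hobby painting is Mia, city Denver. Count = 1

1


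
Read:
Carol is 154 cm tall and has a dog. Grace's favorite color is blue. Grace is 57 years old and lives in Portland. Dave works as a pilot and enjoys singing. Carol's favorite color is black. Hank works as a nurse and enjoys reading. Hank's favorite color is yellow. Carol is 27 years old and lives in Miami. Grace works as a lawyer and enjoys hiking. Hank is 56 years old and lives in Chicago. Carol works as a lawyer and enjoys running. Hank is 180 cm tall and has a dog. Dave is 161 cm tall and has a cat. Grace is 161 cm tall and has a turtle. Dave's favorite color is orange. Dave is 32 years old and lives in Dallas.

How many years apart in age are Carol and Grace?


27 vs 57, diff = 30

30


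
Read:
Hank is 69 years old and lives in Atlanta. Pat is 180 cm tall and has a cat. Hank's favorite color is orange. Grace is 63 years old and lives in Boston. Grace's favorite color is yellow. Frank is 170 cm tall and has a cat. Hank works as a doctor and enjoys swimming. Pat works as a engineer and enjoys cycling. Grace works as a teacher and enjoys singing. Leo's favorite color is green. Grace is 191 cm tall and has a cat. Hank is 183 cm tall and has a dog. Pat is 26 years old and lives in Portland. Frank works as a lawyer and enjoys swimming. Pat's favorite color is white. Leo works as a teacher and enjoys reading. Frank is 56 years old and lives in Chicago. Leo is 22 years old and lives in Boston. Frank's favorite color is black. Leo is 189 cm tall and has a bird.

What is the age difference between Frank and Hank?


|56 - 69| = 13

13


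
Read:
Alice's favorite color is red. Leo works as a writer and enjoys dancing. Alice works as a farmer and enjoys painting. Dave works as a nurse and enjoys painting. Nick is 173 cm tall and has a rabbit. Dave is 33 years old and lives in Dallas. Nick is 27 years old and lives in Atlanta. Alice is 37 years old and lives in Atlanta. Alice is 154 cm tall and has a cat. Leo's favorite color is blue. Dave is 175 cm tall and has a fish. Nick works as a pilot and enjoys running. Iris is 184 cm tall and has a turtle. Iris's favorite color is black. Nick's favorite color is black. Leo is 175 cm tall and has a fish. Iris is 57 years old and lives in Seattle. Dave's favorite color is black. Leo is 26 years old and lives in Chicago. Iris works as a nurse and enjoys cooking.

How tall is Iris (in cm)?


Iris is 184 cm tall

184


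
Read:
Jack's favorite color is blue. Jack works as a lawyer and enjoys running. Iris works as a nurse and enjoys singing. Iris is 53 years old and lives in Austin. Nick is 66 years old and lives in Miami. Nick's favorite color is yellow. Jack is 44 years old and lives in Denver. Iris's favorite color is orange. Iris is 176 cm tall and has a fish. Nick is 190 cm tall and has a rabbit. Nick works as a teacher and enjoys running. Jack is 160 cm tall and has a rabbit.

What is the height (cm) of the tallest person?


Tallest: Nick at 190 cm

190


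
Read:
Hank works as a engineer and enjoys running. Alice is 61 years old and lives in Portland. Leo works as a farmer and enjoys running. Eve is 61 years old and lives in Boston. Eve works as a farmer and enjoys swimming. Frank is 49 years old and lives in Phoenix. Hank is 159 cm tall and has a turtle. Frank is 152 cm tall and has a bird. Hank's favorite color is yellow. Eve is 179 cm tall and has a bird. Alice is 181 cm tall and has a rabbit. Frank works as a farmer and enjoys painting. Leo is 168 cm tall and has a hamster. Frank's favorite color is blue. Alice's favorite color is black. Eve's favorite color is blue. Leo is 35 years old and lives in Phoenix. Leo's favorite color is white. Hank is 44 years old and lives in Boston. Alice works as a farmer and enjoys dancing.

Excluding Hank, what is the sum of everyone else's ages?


Sum (excluding Hank): 206

206


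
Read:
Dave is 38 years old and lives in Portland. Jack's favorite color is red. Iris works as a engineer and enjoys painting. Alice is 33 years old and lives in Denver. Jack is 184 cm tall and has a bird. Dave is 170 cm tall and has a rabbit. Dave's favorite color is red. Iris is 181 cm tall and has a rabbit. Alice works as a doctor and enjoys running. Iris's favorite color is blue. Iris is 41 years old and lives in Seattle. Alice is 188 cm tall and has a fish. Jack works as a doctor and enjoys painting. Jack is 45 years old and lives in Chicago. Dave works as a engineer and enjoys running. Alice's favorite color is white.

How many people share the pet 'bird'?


Count: 1

1


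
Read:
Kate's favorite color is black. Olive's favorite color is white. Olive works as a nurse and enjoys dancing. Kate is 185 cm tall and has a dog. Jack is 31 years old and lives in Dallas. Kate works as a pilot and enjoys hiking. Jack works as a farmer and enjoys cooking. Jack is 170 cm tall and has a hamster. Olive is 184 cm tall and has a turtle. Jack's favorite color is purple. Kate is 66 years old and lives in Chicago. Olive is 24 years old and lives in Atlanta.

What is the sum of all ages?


24+31+66 = 121

121


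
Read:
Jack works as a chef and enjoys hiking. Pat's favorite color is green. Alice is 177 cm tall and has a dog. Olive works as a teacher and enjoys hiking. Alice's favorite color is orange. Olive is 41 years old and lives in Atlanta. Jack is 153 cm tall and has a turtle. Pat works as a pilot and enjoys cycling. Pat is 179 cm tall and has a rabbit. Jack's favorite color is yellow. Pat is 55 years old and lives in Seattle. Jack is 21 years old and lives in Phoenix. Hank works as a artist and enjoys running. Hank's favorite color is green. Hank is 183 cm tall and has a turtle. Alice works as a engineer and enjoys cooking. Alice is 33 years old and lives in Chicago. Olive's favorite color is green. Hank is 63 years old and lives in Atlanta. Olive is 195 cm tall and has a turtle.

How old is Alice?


Alice is 33 years old

33


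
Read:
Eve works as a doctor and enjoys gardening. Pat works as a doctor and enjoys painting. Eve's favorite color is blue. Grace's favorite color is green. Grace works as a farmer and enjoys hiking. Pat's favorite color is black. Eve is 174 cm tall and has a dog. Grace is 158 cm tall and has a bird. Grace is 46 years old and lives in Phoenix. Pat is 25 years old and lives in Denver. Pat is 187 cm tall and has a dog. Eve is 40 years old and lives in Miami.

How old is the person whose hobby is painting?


Person with hobby=painting is Pat, age 25

25


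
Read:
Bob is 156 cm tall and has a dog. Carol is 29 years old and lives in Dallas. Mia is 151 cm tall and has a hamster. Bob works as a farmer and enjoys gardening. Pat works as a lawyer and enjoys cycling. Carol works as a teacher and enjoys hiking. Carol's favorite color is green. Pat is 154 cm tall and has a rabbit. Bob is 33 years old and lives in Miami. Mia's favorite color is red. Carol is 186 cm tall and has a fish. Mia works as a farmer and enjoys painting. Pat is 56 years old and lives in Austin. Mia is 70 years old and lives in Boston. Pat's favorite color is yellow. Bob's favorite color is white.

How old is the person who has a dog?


Person with dog is Bob, age 33

33


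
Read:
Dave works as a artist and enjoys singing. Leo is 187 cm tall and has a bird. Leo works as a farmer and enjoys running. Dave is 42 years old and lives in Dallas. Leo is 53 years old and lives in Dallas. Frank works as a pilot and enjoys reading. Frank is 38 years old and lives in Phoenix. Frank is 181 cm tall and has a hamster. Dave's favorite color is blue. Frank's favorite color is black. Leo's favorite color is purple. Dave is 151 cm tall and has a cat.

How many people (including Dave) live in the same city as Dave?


Dave lives in Dallas. Count = 2

2


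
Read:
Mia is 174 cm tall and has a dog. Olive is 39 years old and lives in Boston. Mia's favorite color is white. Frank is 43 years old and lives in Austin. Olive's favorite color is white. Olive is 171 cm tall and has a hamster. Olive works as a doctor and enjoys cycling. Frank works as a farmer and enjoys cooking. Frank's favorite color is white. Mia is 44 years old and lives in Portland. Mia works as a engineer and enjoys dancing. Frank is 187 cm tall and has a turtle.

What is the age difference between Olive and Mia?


|39 - 44| = 5

5


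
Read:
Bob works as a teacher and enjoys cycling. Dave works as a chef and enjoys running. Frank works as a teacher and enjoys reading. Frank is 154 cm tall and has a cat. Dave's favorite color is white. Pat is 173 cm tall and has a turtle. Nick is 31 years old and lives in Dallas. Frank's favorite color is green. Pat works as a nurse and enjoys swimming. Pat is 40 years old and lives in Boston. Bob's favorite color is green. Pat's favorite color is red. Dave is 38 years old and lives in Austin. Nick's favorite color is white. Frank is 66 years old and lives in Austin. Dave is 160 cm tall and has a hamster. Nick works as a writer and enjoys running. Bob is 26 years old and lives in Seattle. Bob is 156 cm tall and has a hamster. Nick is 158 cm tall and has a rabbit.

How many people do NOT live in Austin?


Not in Austin: 3

3


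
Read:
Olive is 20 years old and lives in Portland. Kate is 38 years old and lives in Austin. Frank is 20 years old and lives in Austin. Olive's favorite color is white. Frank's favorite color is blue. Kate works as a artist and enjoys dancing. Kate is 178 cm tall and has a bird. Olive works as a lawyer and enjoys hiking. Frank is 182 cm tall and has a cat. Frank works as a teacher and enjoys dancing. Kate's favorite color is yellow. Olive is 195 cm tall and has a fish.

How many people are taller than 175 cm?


Taller than 175: 3

3


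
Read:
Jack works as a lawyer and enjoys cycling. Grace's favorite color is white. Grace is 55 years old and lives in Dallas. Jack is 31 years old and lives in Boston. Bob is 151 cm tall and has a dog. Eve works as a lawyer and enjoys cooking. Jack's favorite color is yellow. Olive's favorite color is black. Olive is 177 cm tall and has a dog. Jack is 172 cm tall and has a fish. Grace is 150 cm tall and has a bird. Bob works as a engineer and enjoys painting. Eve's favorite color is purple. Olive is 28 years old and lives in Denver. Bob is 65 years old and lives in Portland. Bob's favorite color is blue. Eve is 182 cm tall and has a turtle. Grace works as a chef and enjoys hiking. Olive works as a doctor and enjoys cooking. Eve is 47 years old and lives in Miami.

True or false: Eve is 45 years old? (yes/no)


Eve is actually 47. no

no


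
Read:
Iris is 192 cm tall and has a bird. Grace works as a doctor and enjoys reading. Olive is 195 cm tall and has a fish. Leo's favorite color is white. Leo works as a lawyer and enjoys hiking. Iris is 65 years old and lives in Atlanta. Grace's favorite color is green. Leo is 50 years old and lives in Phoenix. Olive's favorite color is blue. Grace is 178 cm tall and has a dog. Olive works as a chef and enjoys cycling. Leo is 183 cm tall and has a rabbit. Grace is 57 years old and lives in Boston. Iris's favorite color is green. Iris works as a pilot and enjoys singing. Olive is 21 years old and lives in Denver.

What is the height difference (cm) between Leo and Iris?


|183 - 192| = 9

9


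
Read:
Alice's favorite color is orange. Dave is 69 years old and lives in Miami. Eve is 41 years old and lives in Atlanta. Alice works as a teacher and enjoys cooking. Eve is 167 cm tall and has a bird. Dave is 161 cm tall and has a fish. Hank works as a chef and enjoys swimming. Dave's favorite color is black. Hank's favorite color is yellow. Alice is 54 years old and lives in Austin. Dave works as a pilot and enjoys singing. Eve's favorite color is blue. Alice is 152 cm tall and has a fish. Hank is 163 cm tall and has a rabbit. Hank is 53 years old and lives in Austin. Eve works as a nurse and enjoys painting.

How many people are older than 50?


Filter: 3

3


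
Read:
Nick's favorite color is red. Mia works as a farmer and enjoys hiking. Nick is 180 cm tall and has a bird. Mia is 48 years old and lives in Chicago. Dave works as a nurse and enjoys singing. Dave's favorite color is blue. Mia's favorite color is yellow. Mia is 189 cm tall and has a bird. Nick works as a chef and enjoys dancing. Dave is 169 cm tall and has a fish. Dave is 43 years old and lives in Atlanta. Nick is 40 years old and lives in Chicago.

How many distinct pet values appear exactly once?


Unique pet values: 1

1


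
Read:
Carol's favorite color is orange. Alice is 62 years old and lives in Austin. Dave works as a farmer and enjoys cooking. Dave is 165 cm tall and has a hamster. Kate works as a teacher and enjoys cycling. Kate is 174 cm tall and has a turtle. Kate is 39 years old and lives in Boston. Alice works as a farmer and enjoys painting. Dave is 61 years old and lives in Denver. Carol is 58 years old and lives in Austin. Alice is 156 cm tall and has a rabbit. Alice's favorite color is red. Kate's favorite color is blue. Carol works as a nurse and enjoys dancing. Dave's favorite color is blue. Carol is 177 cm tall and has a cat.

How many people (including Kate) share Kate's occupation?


Kate is a teacher. Count = 1

1


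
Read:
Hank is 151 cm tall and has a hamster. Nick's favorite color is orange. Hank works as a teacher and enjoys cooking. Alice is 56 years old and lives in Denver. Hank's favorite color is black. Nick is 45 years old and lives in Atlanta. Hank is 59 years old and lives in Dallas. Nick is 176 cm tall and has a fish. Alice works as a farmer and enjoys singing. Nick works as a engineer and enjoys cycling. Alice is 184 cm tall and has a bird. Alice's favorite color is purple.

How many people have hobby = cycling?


Count: 1

1


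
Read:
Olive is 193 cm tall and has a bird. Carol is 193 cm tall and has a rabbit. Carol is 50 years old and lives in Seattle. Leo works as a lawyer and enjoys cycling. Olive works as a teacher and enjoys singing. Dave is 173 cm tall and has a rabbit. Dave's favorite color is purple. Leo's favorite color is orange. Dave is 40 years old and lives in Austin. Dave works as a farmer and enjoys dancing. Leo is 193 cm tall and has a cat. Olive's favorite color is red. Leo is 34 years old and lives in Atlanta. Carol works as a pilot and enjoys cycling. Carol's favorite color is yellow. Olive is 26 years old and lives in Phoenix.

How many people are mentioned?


People: Olive, Dave, Leo, Carol. Count = 4

4


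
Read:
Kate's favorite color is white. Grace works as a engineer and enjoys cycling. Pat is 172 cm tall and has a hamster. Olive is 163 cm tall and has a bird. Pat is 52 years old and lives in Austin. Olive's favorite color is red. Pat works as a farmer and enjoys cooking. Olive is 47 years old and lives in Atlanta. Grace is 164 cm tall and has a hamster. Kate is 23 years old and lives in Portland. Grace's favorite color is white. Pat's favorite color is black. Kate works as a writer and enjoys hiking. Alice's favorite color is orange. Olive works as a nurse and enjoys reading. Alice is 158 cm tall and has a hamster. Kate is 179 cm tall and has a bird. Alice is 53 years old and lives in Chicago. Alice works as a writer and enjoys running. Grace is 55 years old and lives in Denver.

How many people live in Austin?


Count in Austin: 1

1


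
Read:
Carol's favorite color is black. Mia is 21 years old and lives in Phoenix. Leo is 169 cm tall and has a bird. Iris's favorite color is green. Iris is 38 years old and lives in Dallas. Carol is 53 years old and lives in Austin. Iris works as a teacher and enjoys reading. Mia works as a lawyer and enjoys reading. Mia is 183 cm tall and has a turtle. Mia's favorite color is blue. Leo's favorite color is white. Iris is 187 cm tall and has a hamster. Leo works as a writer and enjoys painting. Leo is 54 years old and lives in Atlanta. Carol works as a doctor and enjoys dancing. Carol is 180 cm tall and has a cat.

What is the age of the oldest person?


Oldest: Leo at 54

54


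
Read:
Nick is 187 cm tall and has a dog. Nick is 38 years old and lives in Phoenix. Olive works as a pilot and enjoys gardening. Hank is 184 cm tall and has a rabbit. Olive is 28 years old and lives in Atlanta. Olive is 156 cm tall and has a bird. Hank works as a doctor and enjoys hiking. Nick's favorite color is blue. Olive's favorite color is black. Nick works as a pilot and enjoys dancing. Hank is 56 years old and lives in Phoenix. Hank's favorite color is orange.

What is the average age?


Sum=122, n=3, avg=40.67

40.67


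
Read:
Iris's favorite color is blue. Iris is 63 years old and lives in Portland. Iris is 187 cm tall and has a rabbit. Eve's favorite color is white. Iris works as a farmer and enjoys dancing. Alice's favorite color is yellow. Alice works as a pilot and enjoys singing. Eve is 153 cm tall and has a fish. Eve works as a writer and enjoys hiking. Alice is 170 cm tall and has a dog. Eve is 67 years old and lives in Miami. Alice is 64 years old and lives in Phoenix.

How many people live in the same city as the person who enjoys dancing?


Person with hobby dancing is Iris, city Portland. Count = 1

1


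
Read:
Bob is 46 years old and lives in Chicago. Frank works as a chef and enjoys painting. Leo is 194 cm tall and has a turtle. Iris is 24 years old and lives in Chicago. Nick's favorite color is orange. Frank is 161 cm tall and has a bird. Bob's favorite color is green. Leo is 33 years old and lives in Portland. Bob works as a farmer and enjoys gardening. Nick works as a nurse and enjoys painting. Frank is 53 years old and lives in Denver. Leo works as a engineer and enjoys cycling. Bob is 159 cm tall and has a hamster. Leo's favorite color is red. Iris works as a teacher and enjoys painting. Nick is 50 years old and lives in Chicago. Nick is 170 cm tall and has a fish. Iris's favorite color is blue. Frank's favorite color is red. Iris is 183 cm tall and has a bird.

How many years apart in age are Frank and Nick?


53 vs 50, diff = 3

3


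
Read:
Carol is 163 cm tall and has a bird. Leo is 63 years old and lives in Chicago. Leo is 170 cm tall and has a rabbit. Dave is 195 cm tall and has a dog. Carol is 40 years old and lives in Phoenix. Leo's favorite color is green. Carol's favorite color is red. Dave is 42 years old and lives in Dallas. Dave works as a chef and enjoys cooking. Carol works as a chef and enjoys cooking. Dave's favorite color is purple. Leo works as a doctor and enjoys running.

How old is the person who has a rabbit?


Person with rabbit is Leo, age 63

63


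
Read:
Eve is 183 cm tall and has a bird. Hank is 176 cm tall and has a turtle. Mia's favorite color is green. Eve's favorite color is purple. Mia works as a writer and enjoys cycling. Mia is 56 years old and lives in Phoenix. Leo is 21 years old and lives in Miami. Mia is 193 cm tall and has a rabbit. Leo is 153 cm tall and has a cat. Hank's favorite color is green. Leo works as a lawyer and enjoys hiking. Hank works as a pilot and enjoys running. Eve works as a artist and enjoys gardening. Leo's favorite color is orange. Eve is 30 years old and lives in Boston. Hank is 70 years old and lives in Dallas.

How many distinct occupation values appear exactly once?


Unique occupation values: 4

4
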